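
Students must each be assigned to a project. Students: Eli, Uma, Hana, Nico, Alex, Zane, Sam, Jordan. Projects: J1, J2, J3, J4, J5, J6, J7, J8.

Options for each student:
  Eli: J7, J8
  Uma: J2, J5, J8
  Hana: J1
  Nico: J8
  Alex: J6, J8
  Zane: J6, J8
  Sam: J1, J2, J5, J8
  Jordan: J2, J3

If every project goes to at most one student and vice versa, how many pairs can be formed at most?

One maximum matching: Eli–J7, Uma–J2, Hana–J1, Nico–J8, Alex–J6, Sam–J5, Jordan–J3.
The set {Nico, Alex, Zane} has only 2 neighbours ({J6, J8}), so by Hall's theorem at most 7 of the 8 students can be matched.

7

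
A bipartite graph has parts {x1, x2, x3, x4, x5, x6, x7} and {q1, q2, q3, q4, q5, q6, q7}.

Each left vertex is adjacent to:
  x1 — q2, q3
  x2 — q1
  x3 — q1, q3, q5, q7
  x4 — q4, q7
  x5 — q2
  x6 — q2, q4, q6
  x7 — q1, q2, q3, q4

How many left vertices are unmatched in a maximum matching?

A valid assignment of size 7: x1–q3, x2–q1, x3–q5, x4–q7, x5–q2, x6–q6, x7–q4.
All 7 left vertices are matched, so no larger matching exists.
That matches 7 of the 7, leaving 0 unmatched; no matching can do better.

0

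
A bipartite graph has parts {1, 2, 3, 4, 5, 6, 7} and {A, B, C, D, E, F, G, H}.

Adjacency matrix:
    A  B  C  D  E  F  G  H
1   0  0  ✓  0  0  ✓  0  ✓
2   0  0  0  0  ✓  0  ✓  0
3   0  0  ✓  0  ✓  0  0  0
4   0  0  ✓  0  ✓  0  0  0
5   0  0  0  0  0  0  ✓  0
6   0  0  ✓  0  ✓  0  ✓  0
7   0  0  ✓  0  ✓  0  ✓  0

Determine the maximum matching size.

For example, pair 1–F, 2–G, 3–C, 4–E.
The set {2, 3, 4, 5, 6, 7} has only 3 neighbours ({C, E, G}), so by Hall's theorem at most 4 of the 7 left vertices can be matched.

4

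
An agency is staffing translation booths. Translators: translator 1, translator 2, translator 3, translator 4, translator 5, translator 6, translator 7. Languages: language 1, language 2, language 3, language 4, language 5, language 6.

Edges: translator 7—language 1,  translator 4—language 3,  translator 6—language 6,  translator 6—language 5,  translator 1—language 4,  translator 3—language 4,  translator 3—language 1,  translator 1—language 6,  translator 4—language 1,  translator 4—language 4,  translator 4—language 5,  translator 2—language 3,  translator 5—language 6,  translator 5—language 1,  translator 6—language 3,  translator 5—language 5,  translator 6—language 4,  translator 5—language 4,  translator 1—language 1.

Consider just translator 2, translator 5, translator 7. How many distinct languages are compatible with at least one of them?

5

The union of neighbours of {translator 2, translator 5, translator 7} is {language 1, language 3, language 4, language 5, language 6}, which has 5 elements.
Since |N(S)| = 5 ≥ |S| = 3, Hall's condition holds for this subset.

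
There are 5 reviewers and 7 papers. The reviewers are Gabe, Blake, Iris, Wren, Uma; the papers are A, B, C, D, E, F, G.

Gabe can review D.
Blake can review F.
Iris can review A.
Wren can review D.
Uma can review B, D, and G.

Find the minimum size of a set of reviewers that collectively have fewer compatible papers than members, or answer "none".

2

Take S = {Gabe, Wren}. Its neighbourhood is {D}, so |N(S)| = 1 < |S| = 2.
No single vertex violates Hall's condition since each has at least one neighbour, so 2 is the minimum.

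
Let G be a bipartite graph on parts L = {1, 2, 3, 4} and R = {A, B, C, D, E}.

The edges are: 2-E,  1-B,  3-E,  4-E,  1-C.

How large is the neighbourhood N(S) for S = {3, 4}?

The union of neighbours of {3, 4} is {E}, which has 1 element.
Since |N(S)| = 1 < |S| = 2, Hall's condition fails for this subset.

1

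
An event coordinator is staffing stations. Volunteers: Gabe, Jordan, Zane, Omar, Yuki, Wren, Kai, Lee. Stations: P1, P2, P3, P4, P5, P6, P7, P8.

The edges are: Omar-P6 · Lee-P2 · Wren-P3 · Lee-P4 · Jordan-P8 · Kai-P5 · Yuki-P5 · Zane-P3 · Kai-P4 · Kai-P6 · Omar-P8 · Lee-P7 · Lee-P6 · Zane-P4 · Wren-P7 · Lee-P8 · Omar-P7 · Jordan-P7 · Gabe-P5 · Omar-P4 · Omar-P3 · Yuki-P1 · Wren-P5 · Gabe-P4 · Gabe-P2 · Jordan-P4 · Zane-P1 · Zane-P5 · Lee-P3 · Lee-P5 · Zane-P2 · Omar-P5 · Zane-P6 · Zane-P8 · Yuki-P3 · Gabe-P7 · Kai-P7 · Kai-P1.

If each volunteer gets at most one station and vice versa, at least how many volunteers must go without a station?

A valid assignment of size 8: Gabe→P2, Jordan→P4, Zane→P1, Omar→P8, Yuki→P5, Wren→P7, Kai→P6, Lee→P3.
This saturates every volunteer, so 8 is the maximum.
That matches 8 of the 8, leaving 0 unmatched; no matching can do better.

0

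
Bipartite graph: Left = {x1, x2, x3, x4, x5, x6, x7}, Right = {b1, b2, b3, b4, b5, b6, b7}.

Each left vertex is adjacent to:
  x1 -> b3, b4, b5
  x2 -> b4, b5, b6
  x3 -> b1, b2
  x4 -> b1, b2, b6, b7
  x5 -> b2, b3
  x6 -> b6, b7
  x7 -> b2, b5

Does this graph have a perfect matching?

Yes

A valid assignment of size 7: x1–b4, x2–b6, x3–b1, x4–b2, x5–b3, x6–b7, x7–b5.
All 7 left vertices are covered.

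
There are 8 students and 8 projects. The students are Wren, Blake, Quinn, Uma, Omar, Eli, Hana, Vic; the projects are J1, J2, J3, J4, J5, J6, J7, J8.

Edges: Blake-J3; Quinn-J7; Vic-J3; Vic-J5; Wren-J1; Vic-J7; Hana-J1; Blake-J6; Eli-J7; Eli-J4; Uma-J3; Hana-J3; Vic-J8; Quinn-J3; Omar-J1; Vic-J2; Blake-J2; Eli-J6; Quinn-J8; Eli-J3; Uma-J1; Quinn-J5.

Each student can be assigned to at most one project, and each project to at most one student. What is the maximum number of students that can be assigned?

For example, pair Wren→J1, Blake→J6, Quinn→J8, Uma→J3, Eli→J7, Vic→J2.
The set {Wren, Uma, Omar, Hana} has only 2 neighbours ({J1, J3}), so by Hall's theorem at most 6 of the 8 students can be matched.

6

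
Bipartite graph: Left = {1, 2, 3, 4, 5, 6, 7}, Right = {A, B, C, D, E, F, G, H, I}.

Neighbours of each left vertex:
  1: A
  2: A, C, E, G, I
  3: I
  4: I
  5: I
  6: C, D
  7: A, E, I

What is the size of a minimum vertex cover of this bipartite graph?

5

The 5 edges 1–A, 2–G, 3–I, 6–C, 7–E form a matching, so any vertex cover needs at least 5 vertices (one per matched edge).
Conversely {1, 2, 6, 7, I} meets every edge and has exactly 5 vertices, so 5 is optimal.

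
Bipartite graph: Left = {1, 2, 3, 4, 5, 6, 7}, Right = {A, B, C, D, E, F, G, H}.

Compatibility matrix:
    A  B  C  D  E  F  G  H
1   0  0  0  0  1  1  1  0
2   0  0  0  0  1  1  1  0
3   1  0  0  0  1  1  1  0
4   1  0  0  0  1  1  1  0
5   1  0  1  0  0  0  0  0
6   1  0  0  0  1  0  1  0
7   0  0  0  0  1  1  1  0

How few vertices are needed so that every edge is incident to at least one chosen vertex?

5

{5, A, E, F, G} is a vertex cover of size 5: every edge has an endpoint in this set.
No smaller cover exists because 1–F, 2–G, 3–A, 4–E, 5–C is a matching of size 5, and a cover must include an endpoint of each of these disjoint edges (König's theorem).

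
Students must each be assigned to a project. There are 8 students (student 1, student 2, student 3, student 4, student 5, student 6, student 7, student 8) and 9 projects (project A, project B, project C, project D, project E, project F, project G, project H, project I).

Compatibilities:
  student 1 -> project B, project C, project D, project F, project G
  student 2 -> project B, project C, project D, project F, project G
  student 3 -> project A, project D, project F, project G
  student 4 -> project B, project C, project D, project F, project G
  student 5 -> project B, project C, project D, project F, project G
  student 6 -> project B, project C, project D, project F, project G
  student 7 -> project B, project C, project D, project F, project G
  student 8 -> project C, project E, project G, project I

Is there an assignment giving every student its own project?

No

The set {student 1, student 2, student 4, student 5, student 6, student 7} has only 5 neighbours ({project B, project C, project D, project F, project G}), so by Hall's theorem at most 7 of the 8 students can be matched.
Hence no matching covers every student.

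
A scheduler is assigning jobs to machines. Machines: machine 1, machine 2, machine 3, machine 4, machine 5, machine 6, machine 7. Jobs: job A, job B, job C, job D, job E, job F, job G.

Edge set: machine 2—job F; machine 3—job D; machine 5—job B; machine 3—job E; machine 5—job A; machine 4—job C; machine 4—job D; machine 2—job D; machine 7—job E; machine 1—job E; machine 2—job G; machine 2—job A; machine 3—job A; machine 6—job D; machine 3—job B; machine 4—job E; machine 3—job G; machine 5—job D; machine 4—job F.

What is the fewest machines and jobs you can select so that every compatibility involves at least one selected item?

6

The 6 edges machine 1–job E, machine 2–job G, machine 3–job B, machine 4–job F, machine 5–job A, machine 6–job D form a matching, so any vertex cover needs at least 6 vertices (one per matched edge).
Conversely {machine 2, machine 3, machine 4, machine 5, machine 6, job E} meets every edge and has exactly 6 vertices, so 6 is optimal.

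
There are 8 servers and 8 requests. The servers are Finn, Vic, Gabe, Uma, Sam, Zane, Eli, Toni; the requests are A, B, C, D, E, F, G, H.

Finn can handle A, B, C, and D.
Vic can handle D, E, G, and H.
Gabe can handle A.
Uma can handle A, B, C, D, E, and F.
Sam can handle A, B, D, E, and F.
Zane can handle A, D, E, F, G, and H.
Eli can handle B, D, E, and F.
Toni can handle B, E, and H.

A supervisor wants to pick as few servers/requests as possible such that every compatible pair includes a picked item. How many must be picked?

8

A maximum matching has 8 edges (e.g. Finn–C, Vic–H, Gabe–A, Uma–F, Sam–D, Zane–G, Eli–E, Toni–B).
By König's theorem the minimum vertex cover has the same size. One such cover is {Finn, Vic, Gabe, Uma, Sam, Zane, Eli, Toni}.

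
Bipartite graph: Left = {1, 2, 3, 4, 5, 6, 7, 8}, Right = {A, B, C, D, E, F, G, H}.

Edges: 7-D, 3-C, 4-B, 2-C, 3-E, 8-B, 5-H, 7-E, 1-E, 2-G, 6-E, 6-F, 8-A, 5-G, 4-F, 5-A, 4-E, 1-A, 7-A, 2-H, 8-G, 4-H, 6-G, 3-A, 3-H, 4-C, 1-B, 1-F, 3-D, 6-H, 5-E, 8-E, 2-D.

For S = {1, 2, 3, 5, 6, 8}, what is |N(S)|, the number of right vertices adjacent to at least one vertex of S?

8

The union of neighbours of {1, 2, 3, 5, 6, 8} is {A, B, C, D, E, F, G, H}, which has 8 elements.
Since |N(S)| = 8 ≥ |S| = 6, Hall's condition holds for this subset.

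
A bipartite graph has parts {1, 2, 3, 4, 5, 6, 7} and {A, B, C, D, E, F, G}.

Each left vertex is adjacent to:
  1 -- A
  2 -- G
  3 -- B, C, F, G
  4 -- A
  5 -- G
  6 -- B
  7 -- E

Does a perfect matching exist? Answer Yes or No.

The set {1, 2, 4, 5} has only 2 neighbours ({A, G}), so by Hall's theorem at most 5 of the 7 left vertices can be matched.
Hence no matching covers every left vertex.

No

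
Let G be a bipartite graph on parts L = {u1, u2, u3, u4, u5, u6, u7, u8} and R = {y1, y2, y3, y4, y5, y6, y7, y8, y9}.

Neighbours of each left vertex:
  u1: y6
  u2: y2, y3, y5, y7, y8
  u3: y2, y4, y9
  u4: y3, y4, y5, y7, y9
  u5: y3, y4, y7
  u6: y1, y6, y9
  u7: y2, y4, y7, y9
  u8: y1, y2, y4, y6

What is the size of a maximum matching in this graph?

One maximum matching: u1–y6, u2–y8, u3–y4, u4–y7, u5–y3, u6–y9, u7–y2, u8–y1.
This saturates every left vertex, so 8 is the maximum.

8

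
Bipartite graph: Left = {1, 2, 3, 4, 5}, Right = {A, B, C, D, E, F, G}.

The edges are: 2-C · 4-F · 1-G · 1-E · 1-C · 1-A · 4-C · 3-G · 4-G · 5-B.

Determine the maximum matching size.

For example, pair 1→E, 2→C, 3→G, 4→F, 5→B.
This saturates every left vertex, so 5 is the maximum.

5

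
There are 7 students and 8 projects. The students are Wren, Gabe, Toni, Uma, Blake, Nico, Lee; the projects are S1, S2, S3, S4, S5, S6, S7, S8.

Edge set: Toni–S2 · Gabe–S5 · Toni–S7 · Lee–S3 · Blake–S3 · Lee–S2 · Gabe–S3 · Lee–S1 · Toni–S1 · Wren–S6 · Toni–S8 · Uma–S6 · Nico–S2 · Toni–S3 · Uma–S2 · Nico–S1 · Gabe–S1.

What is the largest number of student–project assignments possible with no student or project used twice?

A valid assignment of size 6: Wren–S6, Gabe–S5, Toni–S7, Uma–S2, Blake–S3, Nico–S1.
The set {Wren, Uma, Blake, Nico, Lee} has only 4 neighbours ({S1, S2, S3, S6}), so by Hall's theorem at most 6 of the 7 students can be matched.

6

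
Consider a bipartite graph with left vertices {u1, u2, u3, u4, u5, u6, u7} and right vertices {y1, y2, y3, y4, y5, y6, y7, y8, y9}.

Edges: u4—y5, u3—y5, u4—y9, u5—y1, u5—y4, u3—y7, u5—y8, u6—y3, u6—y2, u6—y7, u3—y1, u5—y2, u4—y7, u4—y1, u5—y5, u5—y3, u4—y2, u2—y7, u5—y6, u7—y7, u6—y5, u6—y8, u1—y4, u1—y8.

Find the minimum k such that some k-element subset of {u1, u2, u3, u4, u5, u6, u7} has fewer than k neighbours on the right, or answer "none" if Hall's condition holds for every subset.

Take S = {u2, u7}. Its neighbourhood is {y7}, so |N(S)| = 1 < |S| = 2.
No single vertex violates Hall's condition since each has at least one neighbour, so 2 is the minimum.

2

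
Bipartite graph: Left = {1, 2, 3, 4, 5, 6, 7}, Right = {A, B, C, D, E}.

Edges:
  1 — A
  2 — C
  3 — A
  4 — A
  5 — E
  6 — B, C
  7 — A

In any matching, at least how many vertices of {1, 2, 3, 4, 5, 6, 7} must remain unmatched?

For example, pair 1–A, 2–C, 5–E, 6–B.
The set {1, 3, 4, 7} has only 1 neighbour ({A}), so by Hall's theorem at most 4 of the 7 left vertices can be matched.
That matches 4 of the 7, leaving 3 unmatched; no matching can do better.

3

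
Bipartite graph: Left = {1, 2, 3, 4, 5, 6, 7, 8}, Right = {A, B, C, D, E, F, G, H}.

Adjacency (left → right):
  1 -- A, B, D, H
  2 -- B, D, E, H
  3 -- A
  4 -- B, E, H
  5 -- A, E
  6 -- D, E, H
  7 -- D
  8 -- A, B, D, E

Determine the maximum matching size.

5

For example, pair 1-D, 2-B, 3-A, 4-H, 5-E.
The set {1, 2, 3, 4, 5, 6, 7, 8} has only 5 neighbours ({A, B, D, E, H}), so by Hall's theorem at most 5 of the 8 left vertices can be matched.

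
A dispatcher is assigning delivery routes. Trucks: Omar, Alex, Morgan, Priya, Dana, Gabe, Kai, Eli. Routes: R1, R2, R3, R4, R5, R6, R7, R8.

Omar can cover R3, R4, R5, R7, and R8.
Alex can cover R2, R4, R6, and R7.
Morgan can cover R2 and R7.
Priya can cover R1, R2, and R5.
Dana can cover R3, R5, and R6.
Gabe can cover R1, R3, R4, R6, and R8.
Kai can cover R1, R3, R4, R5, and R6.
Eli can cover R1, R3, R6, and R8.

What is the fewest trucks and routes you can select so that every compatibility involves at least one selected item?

{Omar, Alex, Morgan, Priya, Dana, Gabe, Kai, Eli} is a vertex cover of size 8: every edge has an endpoint in this set.
No smaller cover exists because Omar–R4, Alex–R7, Morgan–R2, Priya–R1, Dana–R5, Gabe–R3, Kai–R6, Eli–R8 is a matching of size 8, and a cover must include an endpoint of each of these disjoint edges (König's theorem).

8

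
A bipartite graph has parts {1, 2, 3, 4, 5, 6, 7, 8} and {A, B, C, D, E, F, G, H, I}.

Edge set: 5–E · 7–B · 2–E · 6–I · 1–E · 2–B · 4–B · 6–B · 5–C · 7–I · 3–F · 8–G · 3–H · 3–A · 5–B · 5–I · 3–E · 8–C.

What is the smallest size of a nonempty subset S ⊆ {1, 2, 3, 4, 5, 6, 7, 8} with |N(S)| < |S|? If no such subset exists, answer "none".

3

Take S = {1, 2, 4}. Its neighbourhood is {B, E}, so |N(S)| = 2 < |S| = 3.
Every subset of size less than 3 has at least as many neighbours as members, so 3 is the minimum.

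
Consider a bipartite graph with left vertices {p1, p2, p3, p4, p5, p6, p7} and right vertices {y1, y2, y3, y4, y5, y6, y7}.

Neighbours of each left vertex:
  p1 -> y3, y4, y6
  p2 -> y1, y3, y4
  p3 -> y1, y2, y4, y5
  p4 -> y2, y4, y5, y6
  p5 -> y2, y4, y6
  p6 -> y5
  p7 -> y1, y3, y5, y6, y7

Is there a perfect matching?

Yes

For example, pair p1–y4, p2–y3, p3–y1, p4–y6, p5–y2, p6–y5, p7–y7.
All 7 left vertices are covered.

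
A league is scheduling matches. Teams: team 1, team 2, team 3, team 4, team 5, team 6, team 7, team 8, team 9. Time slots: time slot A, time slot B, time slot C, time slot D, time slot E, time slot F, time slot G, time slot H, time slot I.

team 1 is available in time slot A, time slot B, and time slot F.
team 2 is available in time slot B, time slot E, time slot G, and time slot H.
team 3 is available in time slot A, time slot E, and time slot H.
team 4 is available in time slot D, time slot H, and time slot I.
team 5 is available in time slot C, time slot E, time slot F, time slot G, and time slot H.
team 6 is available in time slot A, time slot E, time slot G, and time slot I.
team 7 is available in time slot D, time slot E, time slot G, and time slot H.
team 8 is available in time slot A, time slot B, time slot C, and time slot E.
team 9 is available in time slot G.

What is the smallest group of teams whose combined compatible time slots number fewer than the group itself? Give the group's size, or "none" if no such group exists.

none

A matching saturating every team exists, for instance team 1→time slot F, team 2→time slot B, team 3→time slot E, team 4→time slot D, team 5→time slot C, team 6→time slot I, team 7→time slot H, team 8→time slot A, team 9→time slot G.
By Hall's marriage theorem, this means |N(S)| ≥ |S| for every subset S, so no violating subset exists.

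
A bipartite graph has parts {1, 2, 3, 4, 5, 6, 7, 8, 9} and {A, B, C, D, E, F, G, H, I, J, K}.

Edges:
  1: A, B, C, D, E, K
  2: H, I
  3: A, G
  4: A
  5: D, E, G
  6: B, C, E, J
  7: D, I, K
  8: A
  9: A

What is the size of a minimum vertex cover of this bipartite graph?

{1, 2, 3, 5, 6, 7, A} is a vertex cover of size 7: every edge has an endpoint in this set.
No smaller cover exists because 1–E, 2–H, 3–G, 4–A, 5–D, 6–B, 7–K is a matching of size 7, and a cover must include an endpoint of each of these disjoint edges (König's theorem).

7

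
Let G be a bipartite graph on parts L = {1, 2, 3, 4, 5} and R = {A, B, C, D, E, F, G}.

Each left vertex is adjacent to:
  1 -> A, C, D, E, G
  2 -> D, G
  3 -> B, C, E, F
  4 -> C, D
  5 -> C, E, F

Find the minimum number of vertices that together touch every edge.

A maximum matching has 5 edges (e.g. 1–A, 2–G, 3–B, 4–C, 5–E).
By König's theorem the minimum vertex cover has the same size. One such cover is {1, 2, 3, 4, 5}.

5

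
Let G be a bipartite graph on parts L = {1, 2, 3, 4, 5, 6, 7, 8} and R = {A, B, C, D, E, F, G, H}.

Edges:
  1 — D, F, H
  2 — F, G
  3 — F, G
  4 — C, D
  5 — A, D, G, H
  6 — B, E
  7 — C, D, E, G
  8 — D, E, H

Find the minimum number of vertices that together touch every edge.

{1, 2, 3, 4, 5, 6, 7, 8} is a vertex cover of size 8: every edge has an endpoint in this set.
No smaller cover exists because 1–H, 2–G, 3–F, 4–D, 5–A, 6–B, 7–C, 8–E is a matching of size 8, and a cover must include an endpoint of each of these disjoint edges (König's theorem).

8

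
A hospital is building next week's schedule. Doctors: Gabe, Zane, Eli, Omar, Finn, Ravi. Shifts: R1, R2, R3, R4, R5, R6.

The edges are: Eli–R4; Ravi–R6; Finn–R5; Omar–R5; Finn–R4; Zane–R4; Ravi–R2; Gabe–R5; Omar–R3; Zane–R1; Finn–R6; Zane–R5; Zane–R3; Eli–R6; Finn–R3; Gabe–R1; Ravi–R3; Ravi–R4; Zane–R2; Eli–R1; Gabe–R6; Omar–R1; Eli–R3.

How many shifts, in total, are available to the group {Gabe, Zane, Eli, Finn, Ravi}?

6

The union of neighbours of {Gabe, Zane, Eli, Finn, Ravi} is {R1, R2, R3, R4, R5, R6}, which has 6 elements.
Since |N(S)| = 6 ≥ |S| = 5, Hall's condition holds for this subset.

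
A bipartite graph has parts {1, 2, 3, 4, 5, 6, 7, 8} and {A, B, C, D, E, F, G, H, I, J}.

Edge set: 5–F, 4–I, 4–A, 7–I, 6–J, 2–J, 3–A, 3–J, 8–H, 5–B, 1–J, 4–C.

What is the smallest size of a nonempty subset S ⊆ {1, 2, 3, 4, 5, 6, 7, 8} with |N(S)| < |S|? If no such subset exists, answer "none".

2

Take S = {1, 2}. Its neighbourhood is {J}, so |N(S)| = 1 < |S| = 2.
No single vertex violates Hall's condition since each has at least one neighbour, so 2 is the minimum.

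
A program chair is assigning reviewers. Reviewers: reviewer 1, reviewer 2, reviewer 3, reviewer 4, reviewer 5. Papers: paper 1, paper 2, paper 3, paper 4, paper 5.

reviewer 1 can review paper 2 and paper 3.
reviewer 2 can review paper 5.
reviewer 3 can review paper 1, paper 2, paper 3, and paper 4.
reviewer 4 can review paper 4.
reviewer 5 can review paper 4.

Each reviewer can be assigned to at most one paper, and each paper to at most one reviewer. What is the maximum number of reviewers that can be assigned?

4

One maximum matching: reviewer 1→paper 2, reviewer 2→paper 5, reviewer 3→paper 1, reviewer 4→paper 4.
The set {reviewer 4, reviewer 5} has only 1 neighbour ({paper 4}), so by Hall's theorem at most 4 of the 5 reviewers can be matched.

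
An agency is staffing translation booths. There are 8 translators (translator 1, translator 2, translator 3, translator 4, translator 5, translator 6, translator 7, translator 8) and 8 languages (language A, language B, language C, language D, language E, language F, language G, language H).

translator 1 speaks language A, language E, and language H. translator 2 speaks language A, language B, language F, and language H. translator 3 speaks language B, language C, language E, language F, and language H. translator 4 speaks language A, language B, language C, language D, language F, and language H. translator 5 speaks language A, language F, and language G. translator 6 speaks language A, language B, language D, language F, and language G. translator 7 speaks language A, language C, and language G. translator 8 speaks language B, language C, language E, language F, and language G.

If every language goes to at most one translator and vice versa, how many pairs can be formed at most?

8

A valid assignment of size 8: translator 1–language E, translator 2–language H, translator 3–language C, translator 4–language B, translator 5–language A, translator 6–language D, translator 7–language G, translator 8–language F.
All 8 translators are matched, so no larger matching exists.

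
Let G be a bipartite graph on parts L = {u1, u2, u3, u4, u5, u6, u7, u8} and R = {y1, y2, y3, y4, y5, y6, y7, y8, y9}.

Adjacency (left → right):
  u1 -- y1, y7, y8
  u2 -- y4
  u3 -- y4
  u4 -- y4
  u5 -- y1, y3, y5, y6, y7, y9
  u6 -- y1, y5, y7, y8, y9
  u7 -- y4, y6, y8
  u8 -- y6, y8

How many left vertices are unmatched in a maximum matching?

A valid assignment of size 6: u1-y1, u2-y4, u5-y7, u6-y9, u7-y6, u8-y8.
The set {u2, u3, u4} has only 1 neighbour ({y4}), so by Hall's theorem at most 6 of the 8 left vertices can be matched.
That matches 6 of the 8, leaving 2 unmatched; no matching can do better.

2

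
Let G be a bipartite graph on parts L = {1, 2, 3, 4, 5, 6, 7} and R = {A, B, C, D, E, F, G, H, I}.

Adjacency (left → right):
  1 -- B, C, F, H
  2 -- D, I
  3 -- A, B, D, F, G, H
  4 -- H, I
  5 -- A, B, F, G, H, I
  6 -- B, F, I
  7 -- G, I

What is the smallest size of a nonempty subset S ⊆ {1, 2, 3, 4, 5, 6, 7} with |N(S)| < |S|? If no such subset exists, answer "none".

none

A matching saturating every left vertex exists, for instance 1→F, 2→D, 3→H, 4→I, 5→A, 6→B, 7→G.
By Hall's marriage theorem, this means |N(S)| ≥ |S| for every subset S, so no violating subset exists.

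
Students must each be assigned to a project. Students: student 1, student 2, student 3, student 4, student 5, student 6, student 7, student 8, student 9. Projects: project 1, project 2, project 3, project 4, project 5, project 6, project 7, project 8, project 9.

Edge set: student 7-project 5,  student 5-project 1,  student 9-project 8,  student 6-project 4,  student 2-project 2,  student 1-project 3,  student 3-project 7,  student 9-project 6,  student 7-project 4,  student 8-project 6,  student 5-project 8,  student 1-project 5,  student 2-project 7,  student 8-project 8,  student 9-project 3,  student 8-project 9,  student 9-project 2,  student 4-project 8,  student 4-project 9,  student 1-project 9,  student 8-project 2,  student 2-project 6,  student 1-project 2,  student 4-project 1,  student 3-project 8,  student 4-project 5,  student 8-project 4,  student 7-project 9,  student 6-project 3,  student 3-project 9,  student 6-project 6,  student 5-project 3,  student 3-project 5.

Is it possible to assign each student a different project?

For example, pair student 1-project 3, student 2-project 6, student 3-project 7, student 4-project 9, student 5-project 1, student 6-project 4, student 7-project 5, student 8-project 2, student 9-project 8.
Every student is matched, so this is a perfect matching.

Yes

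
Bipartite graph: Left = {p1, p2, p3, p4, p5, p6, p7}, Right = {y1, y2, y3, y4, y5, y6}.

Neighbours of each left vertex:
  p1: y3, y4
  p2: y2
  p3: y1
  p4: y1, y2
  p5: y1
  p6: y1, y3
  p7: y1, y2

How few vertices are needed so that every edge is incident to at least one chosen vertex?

4

{p1, p6, y1, y2} is a vertex cover of size 4: every edge has an endpoint in this set.
No smaller cover exists because p1–y4, p2–y2, p3–y1, p6–y3 is a matching of size 4, and a cover must include an endpoint of each of these disjoint edges (König's theorem).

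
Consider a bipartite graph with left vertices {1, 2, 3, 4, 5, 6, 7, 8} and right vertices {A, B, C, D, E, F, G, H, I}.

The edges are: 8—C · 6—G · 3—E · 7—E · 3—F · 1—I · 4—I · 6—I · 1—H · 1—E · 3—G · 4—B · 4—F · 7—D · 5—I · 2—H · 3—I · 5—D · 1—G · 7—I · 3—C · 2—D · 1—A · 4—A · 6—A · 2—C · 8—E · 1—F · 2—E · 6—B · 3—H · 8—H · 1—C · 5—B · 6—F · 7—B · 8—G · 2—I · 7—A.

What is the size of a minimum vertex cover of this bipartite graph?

The 8 edges 1–A, 2–H, 3–G, 4–I, 5–D, 6–F, 7–B, 8–E form a matching, so any vertex cover needs at least 8 vertices (one per matched edge).
Conversely {1, 2, 3, 4, 5, 6, 7, 8} meets every edge and has exactly 8 vertices, so 8 is optimal.

8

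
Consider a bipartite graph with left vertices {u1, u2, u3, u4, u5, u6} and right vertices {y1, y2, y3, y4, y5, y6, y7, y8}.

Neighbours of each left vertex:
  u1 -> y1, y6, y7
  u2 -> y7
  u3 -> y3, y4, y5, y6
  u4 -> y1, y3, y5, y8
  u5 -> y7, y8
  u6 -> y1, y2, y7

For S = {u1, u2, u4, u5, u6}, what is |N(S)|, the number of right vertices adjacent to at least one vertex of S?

7

The union of neighbours of {u1, u2, u4, u5, u6} is {y1, y2, y3, y5, y6, y7, y8}, which has 7 elements.
Since |N(S)| = 7 ≥ |S| = 5, Hall's condition holds for this subset.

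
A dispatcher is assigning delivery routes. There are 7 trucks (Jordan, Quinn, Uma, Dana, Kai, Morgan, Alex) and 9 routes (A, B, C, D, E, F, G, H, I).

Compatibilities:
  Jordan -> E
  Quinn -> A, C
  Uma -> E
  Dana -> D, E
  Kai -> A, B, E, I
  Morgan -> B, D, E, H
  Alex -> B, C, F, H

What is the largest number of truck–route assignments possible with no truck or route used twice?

6

For example, pair Jordan→E, Quinn→C, Dana→D, Kai→I, Morgan→H, Alex→B.
The set {Jordan, Uma} has only 1 neighbour ({E}), so by Hall's theorem at most 6 of the 7 trucks can be matched.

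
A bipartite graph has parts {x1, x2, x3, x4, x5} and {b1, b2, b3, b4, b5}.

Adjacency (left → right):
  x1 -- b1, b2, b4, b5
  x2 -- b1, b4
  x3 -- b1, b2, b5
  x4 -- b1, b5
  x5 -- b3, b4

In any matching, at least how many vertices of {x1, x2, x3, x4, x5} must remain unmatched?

For example, pair x1→b4, x2→b1, x3→b2, x4→b5, x5→b3.
This saturates every left vertex, so 5 is the maximum.
That matches 5 of the 5, leaving 0 unmatched; no matching can do better.

0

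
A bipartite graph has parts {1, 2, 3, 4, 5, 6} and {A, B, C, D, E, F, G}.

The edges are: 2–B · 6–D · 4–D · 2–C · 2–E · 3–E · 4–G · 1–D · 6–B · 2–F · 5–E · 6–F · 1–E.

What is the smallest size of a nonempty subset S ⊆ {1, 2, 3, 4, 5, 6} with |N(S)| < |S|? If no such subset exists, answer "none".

2

Take S = {3, 5}. Its neighbourhood is {E}, so |N(S)| = 1 < |S| = 2.
No single vertex violates Hall's condition since each has at least one neighbour, so 2 is the minimum.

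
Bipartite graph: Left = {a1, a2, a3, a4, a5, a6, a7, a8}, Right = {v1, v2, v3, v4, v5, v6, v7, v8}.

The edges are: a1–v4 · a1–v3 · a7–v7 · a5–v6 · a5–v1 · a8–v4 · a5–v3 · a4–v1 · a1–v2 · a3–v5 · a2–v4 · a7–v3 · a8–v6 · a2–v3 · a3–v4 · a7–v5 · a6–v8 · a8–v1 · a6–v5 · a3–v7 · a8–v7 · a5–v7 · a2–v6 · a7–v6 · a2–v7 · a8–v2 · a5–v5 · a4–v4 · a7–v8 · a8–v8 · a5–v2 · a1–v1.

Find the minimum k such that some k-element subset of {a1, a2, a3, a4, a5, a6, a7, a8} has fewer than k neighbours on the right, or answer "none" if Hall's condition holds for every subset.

none

A matching saturating every left vertex exists, for instance a1→v1, a2→v7, a3→v5, a4→v4, a5→v3, a6→v8, a7→v6, a8→v2.
By Hall's marriage theorem, this means |N(S)| ≥ |S| for every subset S, so no violating subset exists.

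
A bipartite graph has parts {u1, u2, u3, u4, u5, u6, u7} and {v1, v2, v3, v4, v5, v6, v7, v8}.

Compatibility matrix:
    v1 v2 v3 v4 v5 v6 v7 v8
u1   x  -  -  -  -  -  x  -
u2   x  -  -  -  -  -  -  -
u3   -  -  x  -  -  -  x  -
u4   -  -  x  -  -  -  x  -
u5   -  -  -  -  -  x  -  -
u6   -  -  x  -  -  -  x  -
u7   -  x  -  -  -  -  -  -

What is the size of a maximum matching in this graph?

5

For example, pair u1-v7, u2-v1, u3-v3, u5-v6, u7-v2.
The set {u1, u2, u3, u4, u6} has only 3 neighbours ({v1, v3, v7}), so by Hall's theorem at most 5 of the 7 left vertices can be matched.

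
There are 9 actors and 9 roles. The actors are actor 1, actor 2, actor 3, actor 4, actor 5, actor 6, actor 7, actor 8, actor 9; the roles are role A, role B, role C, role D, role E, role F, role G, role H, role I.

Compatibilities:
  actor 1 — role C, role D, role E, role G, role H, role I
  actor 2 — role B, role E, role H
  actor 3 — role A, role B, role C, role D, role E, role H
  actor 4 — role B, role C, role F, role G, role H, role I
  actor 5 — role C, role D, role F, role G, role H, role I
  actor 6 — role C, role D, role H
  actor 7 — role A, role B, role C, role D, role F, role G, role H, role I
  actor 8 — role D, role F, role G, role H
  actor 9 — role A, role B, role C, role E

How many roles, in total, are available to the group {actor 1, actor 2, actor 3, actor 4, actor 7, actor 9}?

9

The union of neighbours of {actor 1, actor 2, actor 3, actor 4, actor 7, actor 9} is {role A, role B, role C, role D, role E, role F, role G, role H, role I}, which has 9 elements.
Since |N(S)| = 9 ≥ |S| = 6, Hall's condition holds for this subset.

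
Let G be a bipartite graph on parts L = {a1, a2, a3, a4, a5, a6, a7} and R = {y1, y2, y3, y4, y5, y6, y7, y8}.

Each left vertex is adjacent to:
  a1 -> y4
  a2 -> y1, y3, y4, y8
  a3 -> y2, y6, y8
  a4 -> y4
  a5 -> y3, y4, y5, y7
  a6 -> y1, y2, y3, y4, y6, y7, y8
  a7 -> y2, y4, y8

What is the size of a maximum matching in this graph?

A valid assignment of size 6: a1–y4, a2–y1, a3–y2, a5–y3, a6–y6, a7–y8.
The set {a1, a4} has only 1 neighbour ({y4}), so by Hall's theorem at most 6 of the 7 left vertices can be matched.

6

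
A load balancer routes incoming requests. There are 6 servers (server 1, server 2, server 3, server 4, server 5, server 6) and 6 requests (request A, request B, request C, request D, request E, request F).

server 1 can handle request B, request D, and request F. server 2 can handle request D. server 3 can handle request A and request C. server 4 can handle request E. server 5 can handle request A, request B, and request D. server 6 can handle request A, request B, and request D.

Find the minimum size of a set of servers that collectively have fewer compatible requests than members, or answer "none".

A matching saturating every server exists, for instance server 1→request F, server 2→request D, server 3→request C, server 4→request E, server 5→request B, server 6→request A.
By Hall's marriage theorem, this means |N(S)| ≥ |S| for every subset S, so no violating subset exists.

none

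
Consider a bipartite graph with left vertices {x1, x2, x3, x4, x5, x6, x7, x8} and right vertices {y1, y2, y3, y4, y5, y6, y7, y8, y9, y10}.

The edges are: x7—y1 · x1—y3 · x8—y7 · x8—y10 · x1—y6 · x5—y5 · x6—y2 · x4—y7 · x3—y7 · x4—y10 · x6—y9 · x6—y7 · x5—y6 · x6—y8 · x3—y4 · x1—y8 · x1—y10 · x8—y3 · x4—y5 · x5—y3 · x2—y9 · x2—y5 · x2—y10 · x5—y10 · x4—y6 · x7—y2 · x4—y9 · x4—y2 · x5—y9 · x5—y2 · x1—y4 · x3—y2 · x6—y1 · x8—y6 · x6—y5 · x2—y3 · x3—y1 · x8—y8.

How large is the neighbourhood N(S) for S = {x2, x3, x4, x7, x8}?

10

The union of neighbours of {x2, x3, x4, x7, x8} is {y1, y2, y3, y4, y5, y6, y7, y8, y9, y10}, which has 10 elements.
Since |N(S)| = 10 ≥ |S| = 5, Hall's condition holds for this subset.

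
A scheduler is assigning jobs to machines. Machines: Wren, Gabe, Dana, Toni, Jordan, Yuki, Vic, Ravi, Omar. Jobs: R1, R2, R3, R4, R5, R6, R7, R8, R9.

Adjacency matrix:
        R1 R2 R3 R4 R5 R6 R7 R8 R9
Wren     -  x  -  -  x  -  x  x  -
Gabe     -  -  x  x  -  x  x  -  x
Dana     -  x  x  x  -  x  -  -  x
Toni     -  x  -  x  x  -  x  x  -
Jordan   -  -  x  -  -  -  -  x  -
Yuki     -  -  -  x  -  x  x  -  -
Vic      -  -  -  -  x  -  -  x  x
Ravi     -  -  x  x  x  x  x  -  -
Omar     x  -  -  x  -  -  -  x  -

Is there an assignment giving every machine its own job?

One maximum matching: Wren→R7, Gabe→R9, Dana→R3, Toni→R2, Jordan→R8, Yuki→R4, Vic→R5, Ravi→R6, Omar→R1.
Every machine is matched, so this is a perfect matching.

Yes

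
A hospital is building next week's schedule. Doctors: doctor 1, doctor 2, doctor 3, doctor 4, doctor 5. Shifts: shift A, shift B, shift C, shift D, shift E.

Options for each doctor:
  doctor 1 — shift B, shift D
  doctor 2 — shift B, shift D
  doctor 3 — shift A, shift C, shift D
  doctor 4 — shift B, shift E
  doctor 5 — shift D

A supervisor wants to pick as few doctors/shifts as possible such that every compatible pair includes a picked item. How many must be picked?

4

A maximum matching has 4 edges (e.g. doctor 1–shift B, doctor 2–shift D, doctor 3–shift A, doctor 4–shift E).
By König's theorem the minimum vertex cover has the same size. One such cover is {doctor 3, doctor 4, shift B, shift D}.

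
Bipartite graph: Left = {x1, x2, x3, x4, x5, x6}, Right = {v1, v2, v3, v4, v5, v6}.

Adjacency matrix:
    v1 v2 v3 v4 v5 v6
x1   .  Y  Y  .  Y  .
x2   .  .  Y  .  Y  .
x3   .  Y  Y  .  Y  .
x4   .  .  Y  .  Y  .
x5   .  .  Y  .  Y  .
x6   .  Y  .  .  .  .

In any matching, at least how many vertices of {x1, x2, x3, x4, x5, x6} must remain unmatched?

One maximum matching: x1–v3, x2–v5, x3–v2.
The set {x1, x2, x3, x4, x5, x6} has only 3 neighbours ({v2, v3, v5}), so by Hall's theorem at most 3 of the 6 left vertices can be matched.
That matches 3 of the 6, leaving 3 unmatched; no matching can do better.

3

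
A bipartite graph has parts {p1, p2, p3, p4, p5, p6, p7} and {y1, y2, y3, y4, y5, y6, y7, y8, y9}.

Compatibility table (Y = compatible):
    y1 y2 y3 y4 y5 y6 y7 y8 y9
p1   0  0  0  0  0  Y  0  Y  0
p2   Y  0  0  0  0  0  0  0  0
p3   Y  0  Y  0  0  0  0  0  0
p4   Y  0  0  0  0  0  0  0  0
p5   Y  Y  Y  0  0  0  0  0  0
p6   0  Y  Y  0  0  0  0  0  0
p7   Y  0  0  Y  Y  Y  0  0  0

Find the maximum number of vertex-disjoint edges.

For example, pair p1→y8, p2→y1, p3→y3, p5→y2, p7→y4.
The set {p2, p3, p4, p5, p6} has only 3 neighbours ({y1, y2, y3}), so by Hall's theorem at most 5 of the 7 left vertices can be matched.

5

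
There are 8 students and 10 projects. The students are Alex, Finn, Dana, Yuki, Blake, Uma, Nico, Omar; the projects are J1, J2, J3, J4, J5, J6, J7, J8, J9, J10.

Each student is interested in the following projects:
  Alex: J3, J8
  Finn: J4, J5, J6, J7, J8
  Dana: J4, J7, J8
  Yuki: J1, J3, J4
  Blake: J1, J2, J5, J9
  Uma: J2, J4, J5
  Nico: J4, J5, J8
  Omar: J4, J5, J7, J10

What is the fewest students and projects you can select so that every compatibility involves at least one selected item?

The 8 edges Alex–J3, Finn–J6, Dana–J7, Yuki–J1, Blake–J9, Uma–J5, Nico–J8, Omar–J10 form a matching, so any vertex cover needs at least 8 vertices (one per matched edge).
Conversely {Alex, Finn, Dana, Yuki, Blake, Uma, Nico, Omar} meets every edge and has exactly 8 vertices, so 8 is optimal.

8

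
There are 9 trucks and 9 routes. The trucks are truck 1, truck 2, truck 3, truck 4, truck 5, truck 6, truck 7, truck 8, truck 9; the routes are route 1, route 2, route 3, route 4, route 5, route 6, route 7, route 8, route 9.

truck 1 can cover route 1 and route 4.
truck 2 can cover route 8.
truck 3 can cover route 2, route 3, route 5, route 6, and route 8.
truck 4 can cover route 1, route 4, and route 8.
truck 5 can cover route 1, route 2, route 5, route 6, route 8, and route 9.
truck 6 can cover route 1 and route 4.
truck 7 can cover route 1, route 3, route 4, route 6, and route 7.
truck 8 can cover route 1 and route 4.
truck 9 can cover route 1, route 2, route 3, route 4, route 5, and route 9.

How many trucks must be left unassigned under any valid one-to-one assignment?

2

For example, pair truck 1→route 1, truck 2→route 8, truck 3→route 2, truck 4→route 4, truck 5→route 9, truck 7→route 7, truck 9→route 3.
The set {truck 1, truck 2, truck 4, truck 6, truck 8} has only 3 neighbours ({route 1, route 4, route 8}), so by Hall's theorem at most 7 of the 9 trucks can be matched.
That matches 7 of the 9, leaving 2 unmatched; no matching can do better.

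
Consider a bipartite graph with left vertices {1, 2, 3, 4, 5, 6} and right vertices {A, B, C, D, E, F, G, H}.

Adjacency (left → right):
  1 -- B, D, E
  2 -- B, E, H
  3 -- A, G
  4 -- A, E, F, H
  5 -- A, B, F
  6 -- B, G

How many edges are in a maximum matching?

6

A valid assignment of size 6: 1-D, 2-E, 3-G, 4-H, 5-F, 6-B.
This saturates every left vertex, so 6 is the maximum.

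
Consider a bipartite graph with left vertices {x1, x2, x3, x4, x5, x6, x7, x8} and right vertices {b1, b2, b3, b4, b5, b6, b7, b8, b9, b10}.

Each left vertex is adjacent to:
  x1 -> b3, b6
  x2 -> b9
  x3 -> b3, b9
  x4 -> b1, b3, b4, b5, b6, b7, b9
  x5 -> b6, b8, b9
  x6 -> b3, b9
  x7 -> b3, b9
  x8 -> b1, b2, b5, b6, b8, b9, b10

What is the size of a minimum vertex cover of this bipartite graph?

{x1, x4, x5, x8, b3, b9} is a vertex cover of size 6: every edge has an endpoint in this set.
No smaller cover exists because x1–b6, x2–b9, x3–b3, x4–b7, x5–b8, x8–b1 is a matching of size 6, and a cover must include an endpoint of each of these disjoint edges (König's theorem).

6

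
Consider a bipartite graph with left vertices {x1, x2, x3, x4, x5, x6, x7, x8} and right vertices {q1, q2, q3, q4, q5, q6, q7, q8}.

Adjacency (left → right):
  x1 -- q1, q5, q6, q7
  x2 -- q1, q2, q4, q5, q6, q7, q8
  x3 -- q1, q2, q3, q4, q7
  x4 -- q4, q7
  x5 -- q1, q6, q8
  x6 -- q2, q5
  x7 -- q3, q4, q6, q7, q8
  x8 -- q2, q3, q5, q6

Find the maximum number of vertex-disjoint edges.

A valid assignment of size 8: x1→q5, x2→q1, x3→q3, x4→q7, x5→q8, x6→q2, x7→q4, x8→q6.
All 8 left vertices are matched, so no larger matching exists.

8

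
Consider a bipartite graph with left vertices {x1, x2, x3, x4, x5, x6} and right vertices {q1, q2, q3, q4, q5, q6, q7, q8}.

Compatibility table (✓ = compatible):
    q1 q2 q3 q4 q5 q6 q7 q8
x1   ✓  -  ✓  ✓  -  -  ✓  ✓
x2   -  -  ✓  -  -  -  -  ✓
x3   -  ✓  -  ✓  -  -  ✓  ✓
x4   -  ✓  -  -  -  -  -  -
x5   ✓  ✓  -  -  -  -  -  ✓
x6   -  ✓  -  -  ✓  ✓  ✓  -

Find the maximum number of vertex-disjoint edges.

A valid assignment of size 6: x1→q4, x2→q3, x3→q8, x4→q2, x5→q1, x6→q7.
This saturates every left vertex, so 6 is the maximum.

6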